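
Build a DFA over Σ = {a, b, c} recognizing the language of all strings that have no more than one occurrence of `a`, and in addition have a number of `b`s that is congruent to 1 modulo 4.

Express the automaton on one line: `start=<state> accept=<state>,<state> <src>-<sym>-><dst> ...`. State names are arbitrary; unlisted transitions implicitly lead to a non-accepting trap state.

Run two small machines in parallel and take their product. One (3 states) tracks the count of `a`s, saturating at 2; the other (4 states) tracks the count of `b`s modulo 4. Each combined state is a pair, one component from each; accept when both components accept.
With 12 states:
          a    b    c  
>  q0     q1   q2   q0 
   q1     q3   q4   q1 
 * q2     q4   q5   q2 
   q3     q3   q6   q3 
 * q4     q6   q7   q4 
   q5     q7   q8   q5 
   q6     q6   q9   q6 
   q7     q9  q10   q7 
   q8    q10   q0   q8 
   q9     q9  q11   q9 
   q10   q11   q1  q10 
   q11   q11   q3  q11 
(> = start, * = accepting)

start=q0 accept=q2,q4 q0-a->q1 q0-b->q2 q0-c->q0 q1-a->q3 q1-b->q4 q1-c->q1 q2-a->q4 q2-b->q5 q2-c->q2 q3-a->q3 q3-b->q6 q3-c->q3 q4-a->q6 q4-b->q7 q4-c->q4 q5-a->q7 q5-b->q8 q5-c->q5 q6-a->q6 q6-b->q9 q6-c->q6 q7-a->q9 q7-b->q10 q7-c->q7 q8-a->q10 q8-b->q0 q8-c->q8 q9-a->q9 q9-b->q11 q9-c->q9 q10-a->q11 q10-b->q1 q10-c->q10 q11-a->q11 q11-b->q3 q11-c->q11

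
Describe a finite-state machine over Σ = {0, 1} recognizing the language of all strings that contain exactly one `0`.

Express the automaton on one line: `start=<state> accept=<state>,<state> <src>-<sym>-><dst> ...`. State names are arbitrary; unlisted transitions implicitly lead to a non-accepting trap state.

start=s0 accept=s1 s0-0->s1 s0-1->s0 s1-0->s2 s1-1->s1 s2-0->s2 s2-1->s2

Only the number of `0`s matters, and only up to 2. Make a chain s0 → s1 → s2 advanced by each `0` (with s2 absorbing); every other symbol self-loops. The accepting set is {s1}.
3 states suffice.
        0   1  
>  s0   s1  s0 
 * s1   s2  s1 
   s2   s2  s2 
(> = start, * = accepting)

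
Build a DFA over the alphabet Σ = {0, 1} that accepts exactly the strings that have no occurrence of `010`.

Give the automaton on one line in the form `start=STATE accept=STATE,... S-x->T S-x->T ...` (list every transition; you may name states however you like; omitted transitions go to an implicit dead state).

This is the complement of 'contains `010`'. Use the same substring-matching states — s0 through s3 holding how much of `010` has just been matched — but flip the accepting set: everything except the trap s3 accepts.
        0   1  
>* s0   s1  s0 
 * s1   s1  s2 
 * s2   s3  s0 
   s3   s3  s3 
(> = start, * = accepting)

start=s0 accept=s0,s1,s2 s0-0->s1 s0-1->s0 s1-0->s1 s1-1->s2 s2-0->s3 s2-1->s0 s3-0->s3 s3-1->s3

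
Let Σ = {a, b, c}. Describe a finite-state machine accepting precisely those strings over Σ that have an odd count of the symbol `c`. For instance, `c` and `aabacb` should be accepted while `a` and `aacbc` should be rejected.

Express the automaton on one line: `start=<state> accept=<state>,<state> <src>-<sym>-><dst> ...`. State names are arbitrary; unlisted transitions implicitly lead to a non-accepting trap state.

start=s0 accept=s1 s0-a->s0 s0-b->s0 s0-c->s1 s1-a->s1 s1-b->s1 s1-c->s0

The only thing that matters is how many `c`s have appeared, reduced mod 2. Use one state per residue: s0 for 0, …, s1 for 1. Reading `c` moves to the next residue; anything else stays put. s1 is accepting.
A 2-state machine:
        a   b   c  
>  s0   s0  s0  s1 
 * s1   s1  s1  s0 
(> = start, * = accepting)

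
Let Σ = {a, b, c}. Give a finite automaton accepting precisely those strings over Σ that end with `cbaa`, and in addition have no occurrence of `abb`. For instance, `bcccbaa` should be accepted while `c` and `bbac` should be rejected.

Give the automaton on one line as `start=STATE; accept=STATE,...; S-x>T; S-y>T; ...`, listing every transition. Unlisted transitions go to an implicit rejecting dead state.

start=q0; accept=q7; q0-a>q1; q0-b>q0; q0-c>q2; q1-a>q1; q1-b>q3; q1-c>q2; q2-a>q1; q2-b>q4; q2-c>q2; q3-a>q1; q3-b>q5; q3-c>q2; q4-a>q6; q4-b>q0; q4-c>q2; q5-a>q5; q5-b>q5; q5-c>q5; q6-a>q7; q6-b>q3; q6-c>q2; q7-a>q1; q7-b>q3; q7-c>q2

Build one automaton per condition and run them in lockstep. The first has 5 states tracking how much of the suffix `cbaa` has currently been matched; the second has 4 states tracking partial matches of the forbidden pattern `abb`. A product state is a pair (one from each), accepting exactly when both do. Equivalent product states are then merged.
An 8-state machine:
        a   b   c  
>  q0   q1  q0  q2 
   q1   q1  q3  q2 
   q2   q1  q4  q2 
   q3   q1  q5  q2 
   q4   q6  q0  q2 
   q5   q5  q5  q5 
   q6   q7  q3  q2 
 * q7   q1  q3  q2 
(> = start, * = accepting)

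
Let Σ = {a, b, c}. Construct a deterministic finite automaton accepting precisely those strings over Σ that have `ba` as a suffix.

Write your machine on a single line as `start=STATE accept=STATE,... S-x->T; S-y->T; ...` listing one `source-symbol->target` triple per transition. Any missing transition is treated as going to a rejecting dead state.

start=s0; accept=s2; s0-a->s0; s0-b->s1; s0-c->s0; s1-a->s2; s1-b->s1; s1-c->s0; s2-a->s0; s2-b->s1; s2-c->s0

Remember how much of `ba` the current input suffix matches. State s0 means no match yet; s1 means the last symbol is `b`; s2 means the last 2 symbols are `ba`. Only s2 accepts. On a mismatch, fall back to the longest proper suffix that is still a prefix of `ba`.
3 states suffice.
        a   b   c  
>  s0   s0  s1  s0 
   s1   s2  s1  s0 
 * s2   s0  s1  s0 
(> = start, * = accepting)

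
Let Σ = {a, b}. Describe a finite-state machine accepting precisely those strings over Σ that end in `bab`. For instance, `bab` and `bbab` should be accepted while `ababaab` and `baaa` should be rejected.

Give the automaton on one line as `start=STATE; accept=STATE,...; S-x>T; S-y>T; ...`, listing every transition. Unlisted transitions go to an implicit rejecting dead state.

start=S0; accept=S3; S0-a>S0; S0-b>S1; S1-a>S2; S1-b>S1; S2-a>S0; S2-b>S3; S3-a>S2; S3-b>S1

Remember how much of `bab` the current input suffix matches. State S0 means no match yet; S1 means the last symbol is `b`; S2 means the last 2 symbols are `ba`; S3 means the last 3 symbols are `bab`. Only S3 accepts. On a mismatch, fall back to the longest proper suffix that is still a prefix of `bab`.
        a   b  
>  S0   S0  S1 
   S1   S2  S1 
   S2   S0  S3 
 * S3   S2  S1 
(> = start, * = accepting)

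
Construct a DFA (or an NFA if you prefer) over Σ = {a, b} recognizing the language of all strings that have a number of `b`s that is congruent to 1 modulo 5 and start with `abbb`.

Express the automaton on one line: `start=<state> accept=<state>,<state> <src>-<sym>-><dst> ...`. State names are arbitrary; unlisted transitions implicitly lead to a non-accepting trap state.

Handle the two conditions separately and then intersect. The first has 5 states tracking the count of `b`s modulo 5; the second has 6 states tracking whether the input so far still matches the prefix `abbb`. A product state is a pair (one from each), accepting exactly when both do.
14 states suffice.
          a    b  
>  q0     q1   q2 
   q1     q3   q4 
   q2     q2   q5 
   q3     q3   q2 
   q4     q2   q6 
   q5     q5   q7 
   q6     q5   q8 
   q7     q7   q9 
   q8     q8  q10 
   q9     q9   q3 
   q10   q10  q11 
   q11   q11  q12 
 * q12   q12  q13 
   q13   q13   q8 
(> = start, * = accepting)

start=q0 accept=q12 q0-a->q1 q0-b->q2 q1-a->q3 q1-b->q4 q2-a->q2 q2-b->q5 q3-a->q3 q3-b->q2 q4-a->q2 q4-b->q6 q5-a->q5 q5-b->q7 q6-a->q5 q6-b->q8 q7-a->q7 q7-b->q9 q8-a->q8 q8-b->q10 q9-a->q9 q9-b->q3 q10-a->q10 q10-b->q11 q11-a->q11 q11-b->q12 q12-a->q12 q12-b->q13 q13-a->q13 q13-b->q8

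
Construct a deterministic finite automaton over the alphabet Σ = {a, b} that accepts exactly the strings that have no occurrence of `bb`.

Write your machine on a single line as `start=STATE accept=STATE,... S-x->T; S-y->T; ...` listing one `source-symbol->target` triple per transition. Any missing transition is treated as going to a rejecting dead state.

start=S0; accept=S0,S1; S0-a->S0; S0-b->S1; S1-a->S0; S1-b->S2; S2-a->S2; S2-b->S2

Track partial matches of the forbidden pattern `bb`. State S2 is a dead state reached once `bb` has occurred; every other state accepts. S0 means no part of `bb` is currently matched.
With 3 states:
        a   b  
>* S0   S0  S1 
 * S1   S0  S2 
   S2   S2  S2 
(> = start, * = accepting)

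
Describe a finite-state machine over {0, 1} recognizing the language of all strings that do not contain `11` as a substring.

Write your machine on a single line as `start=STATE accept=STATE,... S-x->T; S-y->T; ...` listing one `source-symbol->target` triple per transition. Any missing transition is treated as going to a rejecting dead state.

start=A; accept=A,B; A-0->A; A-1->B; B-0->A; B-1->C; C-0->C; C-1->C

Track partial matches of the forbidden pattern `11`. State C is a dead state reached once `11` has occurred; every other state accepts. A means no part of `11` is currently matched.
A 3-state machine:
       0  1 
>* A   A  B 
 * B   A  C 
   C   C  C 
(> = start, * = accepting)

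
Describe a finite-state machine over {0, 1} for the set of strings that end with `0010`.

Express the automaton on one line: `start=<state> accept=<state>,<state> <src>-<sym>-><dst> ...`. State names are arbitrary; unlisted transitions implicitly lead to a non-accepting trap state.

Let each state record the length of the longest suffix of the input read so far that is also a prefix of `0010`. S1 means the last symbol is `0`; S2 means the last 2 symbols are `00`; S3 means the last 3 symbols are `001`; S4 means the last 4 symbols are `0010`. Accept only at S4, where the string currently ends in `0010`.
A 5-state machine:
        0   1  
>  S0   S1  S0 
   S1   S2  S0 
   S2   S2  S3 
   S3   S4  S0 
 * S4   S2  S0 
(> = start, * = accepting)

start=S0 accept=S4 S0-0->S1 S0-1->S0 S1-0->S2 S1-1->S0 S2-0->S2 S2-1->S3 S3-0->S4 S3-1->S0 S4-0->S2 S4-1->S0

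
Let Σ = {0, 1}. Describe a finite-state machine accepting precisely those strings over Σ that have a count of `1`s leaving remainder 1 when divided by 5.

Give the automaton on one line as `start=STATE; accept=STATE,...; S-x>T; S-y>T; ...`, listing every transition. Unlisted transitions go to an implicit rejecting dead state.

Keep the running count of `1`s modulo 5: each `1` advances along the cycle s0 → s1 → s2 → s3 → s4 → s0 while other symbols loop. Accept at s1.
        0   1  
>  s0   s0  s1 
 * s1   s1  s2 
   s2   s2  s3 
   s3   s3  s4 
   s4   s4  s0 
(> = start, * = accepting)

start=s0; accept=s1; s0-0>s0; s0-1>s1; s1-0>s1; s1-1>s2; s2-0>s2; s2-1>s3; s3-0>s3; s3-1>s4; s4-0>s4; s4-1>s0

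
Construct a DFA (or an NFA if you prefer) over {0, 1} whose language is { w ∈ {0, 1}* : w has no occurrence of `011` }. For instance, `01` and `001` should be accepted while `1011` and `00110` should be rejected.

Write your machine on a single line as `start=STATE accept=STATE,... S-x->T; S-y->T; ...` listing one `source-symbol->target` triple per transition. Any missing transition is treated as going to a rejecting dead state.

start=q0; accept=q0,q1,q2; q0-0->q1; q0-1->q0; q1-0->q1; q1-1->q2; q2-0->q1; q2-1->q3; q3-0->q3; q3-1->q3

Track partial matches of the forbidden pattern `011`. State q3 is a dead state reached once `011` has occurred; every other state accepts. q0 means no part of `011` is currently matched.
4 states suffice.
        0   1  
>* q0   q1  q0 
 * q1   q1  q2 
 * q2   q1  q3 
   q3   q3  q3 
(> = start, * = accepting)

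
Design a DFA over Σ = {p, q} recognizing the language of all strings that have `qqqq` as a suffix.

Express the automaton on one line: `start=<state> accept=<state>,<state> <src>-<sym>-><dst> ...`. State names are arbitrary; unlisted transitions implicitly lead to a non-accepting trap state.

Let each state record the length of the longest suffix of the input read so far that is also a prefix of `qqqq`. S1 means the last symbol is `q`; S2 means the last 2 symbols are `qq`; S3 means the last 3 symbols are `qqq`; S4 means the last 4 symbols are `qqqq`. Accept only at S4, where the string currently ends in `qqqq`.
A 5-state machine:
        p   q  
>  S0   S0  S1 
   S1   S0  S2 
   S2   S0  S3 
   S3   S0  S4 
 * S4   S0  S4 
(> = start, * = accepting)

start=S0 accept=S4 S0-p->S0 S0-q->S1 S1-p->S0 S1-q->S2 S2-p->S0 S2-q->S3 S3-p->S0 S3-q->S4 S4-p->S0 S4-q->S4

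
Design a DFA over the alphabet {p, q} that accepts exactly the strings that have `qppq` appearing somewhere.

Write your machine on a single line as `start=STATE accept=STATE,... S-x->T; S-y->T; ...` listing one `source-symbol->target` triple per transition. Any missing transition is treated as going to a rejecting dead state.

start=S0; accept=S4; S0-p->S0; S0-q->S1; S1-p->S2; S1-q->S1; S2-p->S3; S2-q->S1; S3-p->S0; S3-q->S4; S4-p->S4; S4-q->S4

Track how much of `qppq` has been matched so far: state S0 is no progress, S4 is the absorbing accept state reached once `qppq` has occurred. Intermediate states record partial matches; on a mismatch, fall back to the longest reusable overlap.
5 states suffice.
        p   q  
>  S0   S0  S1 
   S1   S2  S1 
   S2   S3  S1 
   S3   S0  S4 
 * S4   S4  S4 
(> = start, * = accepting)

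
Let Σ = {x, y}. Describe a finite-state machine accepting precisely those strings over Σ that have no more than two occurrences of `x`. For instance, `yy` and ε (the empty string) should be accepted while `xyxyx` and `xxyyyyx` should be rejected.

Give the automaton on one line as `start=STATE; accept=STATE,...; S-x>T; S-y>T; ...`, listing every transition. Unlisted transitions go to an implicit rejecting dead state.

Only the number of `x`s matters, and only up to 3. Make a chain q0 → q1 → q2 → q3 advanced by each `x` (with q3 absorbing); every other symbol self-loops. The accepting set is {q0, q1, q2}.
A 4-state machine:
        x   y  
>* q0   q1  q0 
 * q1   q2  q1 
 * q2   q3  q2 
   q3   q3  q3 
(> = start, * = accepting)

start=q0; accept=q0,q1,q2; q0-x>q1; q0-y>q0; q1-x>q2; q1-y>q1; q2-x>q3; q2-y>q2; q3-x>q3; q3-y>q3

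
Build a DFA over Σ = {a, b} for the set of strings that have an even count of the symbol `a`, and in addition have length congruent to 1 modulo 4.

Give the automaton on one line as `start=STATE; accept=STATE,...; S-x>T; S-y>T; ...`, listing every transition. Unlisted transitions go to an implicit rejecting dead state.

start=q0; accept=q2; q0-a>q1; q0-b>q2; q1-a>q3; q1-b>q4; q2-a>q4; q2-b>q3; q3-a>q5; q3-b>q6; q4-a>q6; q4-b>q5; q5-a>q0; q5-b>q7; q6-a>q7; q6-b>q0; q7-a>q2; q7-b>q1

Run two small machines in parallel and take their product. The first has 2 states tracking the count of `a`s modulo 2; the second has 4 states tracking the input length modulo 4. A product state is a pair (one from each), accepting exactly when both do.
8 states suffice.
        a   b  
>  q0   q1  q2 
   q1   q3  q4 
 * q2   q4  q3 
   q3   q5  q6 
   q4   q6  q5 
   q5   q0  q7 
   q6   q7  q0 
   q7   q2  q1 
(> = start, * = accepting)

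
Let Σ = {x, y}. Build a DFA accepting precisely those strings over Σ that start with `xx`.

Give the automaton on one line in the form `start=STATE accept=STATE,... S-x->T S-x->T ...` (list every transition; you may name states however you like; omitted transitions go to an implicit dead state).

Walk along `xx` while the input agrees: from S0 take `x` to S1, and so on. Any deviation drops to the rejecting sink S3. Once S2 is reached the prefix is confirmed and every continuation is accepted.
        x   y  
>  S0   S1  S3 
   S1   S2  S3 
 * S2   S2  S2 
   S3   S3  S3 
(> = start, * = accepting)

start=S0 accept=S2 S0-x->S1 S0-y->S3 S1-x->S2 S1-y->S3 S2-x->S2 S2-y->S2 S3-x->S3 S3-y->S3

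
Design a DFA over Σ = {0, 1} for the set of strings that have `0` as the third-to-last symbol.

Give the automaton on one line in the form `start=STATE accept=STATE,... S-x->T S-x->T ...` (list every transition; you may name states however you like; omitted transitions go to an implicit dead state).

A DFA must remember the last 3 symbols (since which symbol is third-to-last isn't known until the input ends). Use one state per possible window of the last ≤3 symbols; accept from those whose window starts with `0`.
With 15 states:
          0    1  
>  q0     q1   q2 
   q1     q3   q4 
   q2     q5   q6 
   q3     q7   q8 
   q4     q9  q10 
   q5    q11  q12 
   q6    q13  q14 
 * q7     q7   q8 
 * q8     q9  q10 
 * q9    q11  q12 
 * q10   q13  q14 
   q11    q7   q8 
   q12    q9  q10 
   q13   q11  q12 
   q14   q13  q14 
(> = start, * = accepting)

start=q0 accept=q7,q8,q9,q10 q0-0->q1 q0-1->q2 q1-0->q3 q1-1->q4 q2-0->q5 q2-1->q6 q3-0->q7 q3-1->q8 q4-0->q9 q4-1->q10 q5-0->q11 q5-1->q12 q6-0->q13 q6-1->q14 q7-0->q7 q7-1->q8 q8-0->q9 q8-1->q10 q9-0->q11 q9-1->q12 q10-0->q13 q10-1->q14 q11-0->q7 q11-1->q8 q12-0->q9 q12-1->q10 q13-0->q11 q13-1->q12 q14-0->q13 q14-1->q14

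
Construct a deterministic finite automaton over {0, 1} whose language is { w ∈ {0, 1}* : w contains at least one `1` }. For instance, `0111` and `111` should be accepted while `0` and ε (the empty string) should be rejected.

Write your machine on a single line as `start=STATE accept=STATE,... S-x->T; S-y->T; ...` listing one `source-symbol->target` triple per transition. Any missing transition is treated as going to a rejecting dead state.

Count `1`s, saturating at 2: state s0 means no `1` yet, s1 means one `1` seen, s2 means more than one. Each `1` increments (capped at s2); other symbols loop. Accept from {s1, s2}.
        0   1  
>  s0   s0  s1 
 * s1   s1  s2 
 * s2   s2  s2 
(> = start, * = accepting)

start=s0; accept=s1,s2; s0-0->s0; s0-1->s1; s1-0->s1; s1-1->s2; s2-0->s2; s2-1->s2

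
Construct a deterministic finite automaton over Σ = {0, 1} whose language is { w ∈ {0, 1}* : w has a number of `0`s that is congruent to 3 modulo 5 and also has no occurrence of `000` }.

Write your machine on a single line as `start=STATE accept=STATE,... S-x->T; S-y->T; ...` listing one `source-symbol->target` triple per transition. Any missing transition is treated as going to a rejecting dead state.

start=S0; accept=S7,S8,S10; S0-0->S1; S0-1->S0; S1-0->S2; S1-1->S3; S2-0->S4; S2-1->S5; S3-0->S6; S3-1->S3; S4-0->S4; S4-1->S4; S5-0->S7; S5-1->S5; S6-0->S8; S6-1->S5; S7-0->S9; S7-1->S10; S8-0->S4; S8-1->S10; S9-0->S4; S9-1->S11; S10-0->S12; S10-1->S10; S11-0->S13; S11-1->S11; S12-0->S14; S12-1->S11; S13-0->S15; S13-1->S0; S14-0->S4; S14-1->S0; S15-0->S4; S15-1->S3

Build one automaton per condition and run them in lockstep. The first has 5 states tracking the count of `0`s modulo 5; the second has 4 states tracking partial matches of the forbidden pattern `000`. A product state is a pair (one from each), accepting exactly when both do. Minimizing collapses redundant product states.
16 states suffice.
          0    1  
>  S0     S1   S0 
   S1     S2   S3 
   S2     S4   S5 
   S3     S6   S3 
   S4     S4   S4 
   S5     S7   S5 
   S6     S8   S5 
 * S7     S9  S10 
 * S8     S4  S10 
   S9     S4  S11 
 * S10   S12  S10 
   S11   S13  S11 
   S12   S14  S11 
   S13   S15   S0 
   S14    S4   S0 
   S15    S4   S3 
(> = start, * = accepting)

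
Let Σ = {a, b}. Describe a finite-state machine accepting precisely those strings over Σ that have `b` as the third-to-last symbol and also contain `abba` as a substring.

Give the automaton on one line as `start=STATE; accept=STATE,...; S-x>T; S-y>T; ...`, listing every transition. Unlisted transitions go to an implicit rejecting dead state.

start=q0; accept=q4,q5,q6,q11; q0-a>q1; q0-b>q0; q1-a>q1; q1-b>q2; q2-a>q1; q2-b>q3; q3-a>q4; q3-b>q0; q4-a>q5; q4-b>q6; q5-a>q7; q5-b>q8; q6-a>q9; q6-b>q10; q7-a>q7; q7-b>q8; q8-a>q9; q8-b>q10; q9-a>q5; q9-b>q6; q10-a>q4; q10-b>q11; q11-a>q4; q11-b>q11

Run two small machines in parallel and take their product. One (15 states) tracks the last 3 symbols read; the other (5 states) tracks whether and how much of `abba` has been seen. Each combined state is a pair, one component from each; accept when both components accept. Minimizing collapses redundant product states.
12 states suffice.
          a    b  
>  q0     q1   q0 
   q1     q1   q2 
   q2     q1   q3 
   q3     q4   q0 
 * q4     q5   q6 
 * q5     q7   q8 
 * q6     q9  q10 
   q7     q7   q8 
   q8     q9  q10 
   q9     q5   q6 
   q10    q4  q11 
 * q11    q4  q11 
(> = start, * = accepting)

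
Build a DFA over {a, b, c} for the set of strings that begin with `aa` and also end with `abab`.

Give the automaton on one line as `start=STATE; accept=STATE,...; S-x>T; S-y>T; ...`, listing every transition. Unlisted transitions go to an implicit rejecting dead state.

start=q0; accept=q7; q0-a>q1; q0-b>q2; q0-c>q2; q1-a>q3; q1-b>q2; q1-c>q2; q2-a>q2; q2-b>q2; q2-c>q2; q3-a>q3; q3-b>q4; q3-c>q5; q4-a>q6; q4-b>q5; q4-c>q5; q5-a>q3; q5-b>q5; q5-c>q5; q6-a>q3; q6-b>q7; q6-c>q5; q7-a>q6; q7-b>q5; q7-c>q5

Build one automaton per condition and run them in lockstep. The first has 4 states tracking whether the input so far still matches the prefix `aa`; the second has 5 states tracking how much of the suffix `abab` has currently been matched. A product state is a pair (one from each), accepting exactly when both do. After merging equivalent states the machine shrinks.
An 8-state machine:
        a   b   c  
>  q0   q1  q2  q2 
   q1   q3  q2  q2 
   q2   q2  q2  q2 
   q3   q3  q4  q5 
   q4   q6  q5  q5 
   q5   q3  q5  q5 
   q6   q3  q7  q5 
 * q7   q6  q5  q5 
(> = start, * = accepting)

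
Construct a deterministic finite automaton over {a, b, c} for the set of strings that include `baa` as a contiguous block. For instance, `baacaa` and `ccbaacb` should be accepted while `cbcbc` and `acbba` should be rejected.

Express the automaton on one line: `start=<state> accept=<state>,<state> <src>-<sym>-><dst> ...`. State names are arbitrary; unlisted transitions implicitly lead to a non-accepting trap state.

Track how much of `baa` has been matched so far: state q0 is no progress, q3 is the absorbing accept state reached once `baa` has occurred. Intermediate states record partial matches; on a mismatch, fall back to the longest reusable overlap.
4 states suffice.
        a   b   c  
>  q0   q0  q1  q0 
   q1   q2  q1  q0 
   q2   q3  q1  q0 
 * q3   q3  q3  q3 
(> = start, * = accepting)

start=q0 accept=q3 q0-a->q0 q0-b->q1 q0-c->q0 q1-a->q2 q1-b->q1 q1-c->q0 q2-a->q3 q2-b->q1 q2-c->q0 q3-a->q3 q3-b->q3 q3-c->q3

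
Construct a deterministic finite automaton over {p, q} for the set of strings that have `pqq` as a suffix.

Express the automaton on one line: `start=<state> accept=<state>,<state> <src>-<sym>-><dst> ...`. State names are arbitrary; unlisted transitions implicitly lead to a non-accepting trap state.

Remember how much of `pqq` the current input suffix matches. State A means no match yet; B means the last symbol is `p`; C means the last 2 symbols are `pq`; D means the last 3 symbols are `pqq`. Only D accepts. On a mismatch, fall back to the longest proper suffix that is still a prefix of `pqq`.
       p  q 
>  A   B  A 
   B   B  C 
   C   B  D 
 * D   B  A 
(> = start, * = accepting)

start=A accept=D A-p->B A-q->A B-p->B B-q->C C-p->B C-q->D D-p->B D-q->A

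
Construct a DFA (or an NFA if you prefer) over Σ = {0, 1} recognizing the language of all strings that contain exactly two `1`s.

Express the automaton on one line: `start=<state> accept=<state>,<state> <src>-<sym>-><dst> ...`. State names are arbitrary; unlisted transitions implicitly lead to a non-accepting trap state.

Only the number of `1`s matters, and only up to 3. Make a chain s0 → s1 → s2 → s3 advanced by each `1` (with s3 absorbing); every other symbol self-loops. The accepting set is {s2}.
With 4 states:
        0   1  
>  s0   s0  s1 
   s1   s1  s2 
 * s2   s2  s3 
   s3   s3  s3 
(> = start, * = accepting)

start=s0 accept=s2 s0-0->s0 s0-1->s1 s1-0->s1 s1-1->s2 s2-0->s2 s2-1->s3 s3-0->s3 s3-1->s3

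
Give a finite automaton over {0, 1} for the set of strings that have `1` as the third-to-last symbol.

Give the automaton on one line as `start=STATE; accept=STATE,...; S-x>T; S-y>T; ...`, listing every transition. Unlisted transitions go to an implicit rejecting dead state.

start=S0; accept=S11,S12,S13,S14; S0-0>S1; S0-1>S2; S1-0>S3; S1-1>S4; S2-0>S5; S2-1>S6; S3-0>S7; S3-1>S8; S4-0>S9; S4-1>S10; S5-0>S11; S5-1>S12; S6-0>S13; S6-1>S14; S7-0>S7; S7-1>S8; S8-0>S9; S8-1>S10; S9-0>S11; S9-1>S12; S10-0>S13; S10-1>S14; S11-0>S7; S11-1>S8; S12-0>S9; S12-1>S10; S13-0>S11; S13-1>S12; S14-0>S13; S14-1>S14

Because acceptance depends on a position counted from the end, the machine has to buffer the most recent 3 symbols. Make each state the string of the last up-to-3 symbols read; on input `x` shift the window left and append `x`. Accept when the buffered window has length 3 and begins with `1`.
A 15-state machine:
          0    1  
>  S0     S1   S2 
   S1     S3   S4 
   S2     S5   S6 
   S3     S7   S8 
   S4     S9  S10 
   S5    S11  S12 
   S6    S13  S14 
   S7     S7   S8 
   S8     S9  S10 
   S9    S11  S12 
   S10   S13  S14 
 * S11    S7   S8 
 * S12    S9  S10 
 * S13   S11  S12 
 * S14   S13  S14 
(> = start, * = accepting)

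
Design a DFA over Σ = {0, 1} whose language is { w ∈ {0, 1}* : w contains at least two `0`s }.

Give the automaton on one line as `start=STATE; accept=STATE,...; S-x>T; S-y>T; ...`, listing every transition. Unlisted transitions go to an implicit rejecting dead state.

start=q0; accept=q2,q3; q0-0>q1; q0-1>q0; q1-0>q2; q1-1>q1; q2-0>q3; q2-1>q2; q3-0>q3; q3-1>q3

Only the number of `0`s matters, and only up to 3. Make a chain q0 → q1 → q2 → q3 advanced by each `0` (with q3 absorbing); every other symbol self-loops. The accepting set is {q2, q3}.
        0   1  
>  q0   q1  q0 
   q1   q2  q1 
 * q2   q3  q2 
 * q3   q3  q3 
(> = start, * = accepting)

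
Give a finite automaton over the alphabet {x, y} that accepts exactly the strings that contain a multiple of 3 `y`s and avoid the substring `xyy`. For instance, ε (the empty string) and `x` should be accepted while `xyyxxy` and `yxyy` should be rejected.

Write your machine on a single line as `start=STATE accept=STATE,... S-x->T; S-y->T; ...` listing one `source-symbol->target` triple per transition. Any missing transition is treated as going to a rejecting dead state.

Build one automaton per condition and run them in lockstep. The first has 3 states tracking the count of `y`s modulo 3; the second has 4 states tracking partial matches of the forbidden pattern `xyy`. A product state is a pair (one from each), accepting exactly when both do. Minimizing collapses redundant product states.
10 states suffice.
        x   y  
>* s0   s1  s2 
 * s1   s1  s3 
   s2   s4  s5 
   s3   s4  s6 
   s4   s4  s7 
   s5   s8  s0 
   s6   s6  s6 
   s7   s8  s6 
   s8   s8  s9 
 * s9   s1  s6 
(> = start, * = accepting)

start=s0; accept=s0,s1,s9; s0-x->s1; s0-y->s2; s1-x->s1; s1-y->s3; s2-x->s4; s2-y->s5; s3-x->s4; s3-y->s6; s4-x->s4; s4-y->s7; s5-x->s8; s5-y->s0; s6-x->s6; s6-y->s6; s7-x->s8; s7-y->s6; s8-x->s8; s8-y->s9; s9-x->s1; s9-y->s6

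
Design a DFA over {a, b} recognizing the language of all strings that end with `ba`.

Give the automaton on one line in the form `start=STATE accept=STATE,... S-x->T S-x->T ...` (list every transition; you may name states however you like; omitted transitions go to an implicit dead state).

start=q0 accept=q2 q0-a->q0 q0-b->q1 q1-a->q2 q1-b->q1 q2-a->q0 q2-b->q1

Remember how much of `ba` the current input suffix matches. State q0 means no match yet; q1 means the last symbol is `b`; q2 means the last 2 symbols are `ba`. Only q2 accepts. On a mismatch, fall back to the longest proper suffix that is still a prefix of `ba`.
With 3 states:
        a   b  
>  q0   q0  q1 
   q1   q2  q1 
 * q2   q0  q1 
(> = start, * = accepting)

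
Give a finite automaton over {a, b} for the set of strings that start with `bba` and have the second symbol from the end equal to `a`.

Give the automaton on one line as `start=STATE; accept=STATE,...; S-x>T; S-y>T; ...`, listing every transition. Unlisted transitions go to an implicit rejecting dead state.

Handle the two conditions separately and then intersect. The first has 5 states tracking whether the input so far still matches the prefix `bba`; the second has 7 states tracking the last 2 symbols read. A product state is a pair (one from each), accepting exactly when both do. After merging equivalent states the machine shrinks.
8 states suffice.
        a   b  
>  s0   s1  s2 
   s1   s1  s1 
   s2   s1  s3 
   s3   s4  s1 
   s4   s5  s6 
 * s5   s5  s6 
 * s6   s4  s7 
   s7   s4  s7 
(> = start, * = accepting)

start=s0; accept=s5,s6; s0-a>s1; s0-b>s2; s1-a>s1; s1-b>s1; s2-a>s1; s2-b>s3; s3-a>s4; s3-b>s1; s4-a>s5; s4-b>s6; s5-a>s5; s5-b>s6; s6-a>s4; s6-b>s7; s7-a>s4; s7-b>s7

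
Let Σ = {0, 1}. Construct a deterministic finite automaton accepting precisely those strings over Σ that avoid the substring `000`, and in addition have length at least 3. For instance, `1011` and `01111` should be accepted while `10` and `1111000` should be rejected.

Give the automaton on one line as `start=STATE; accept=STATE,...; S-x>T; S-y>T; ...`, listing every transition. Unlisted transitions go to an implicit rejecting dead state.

Run two small machines in parallel and take their product. One (4 states) tracks partial matches of the forbidden pattern `000`; the other (5 states) tracks the input length, saturating at 4. Each combined state is a pair, one component from each; accept when both components accept. Equivalent product states are then merged.
A 10-state machine:
        0   1  
>  S0   S1  S2 
   S1   S3  S4 
   S2   S5  S4 
   S3   S6  S7 
   S4   S8  S7 
   S5   S9  S7 
   S6   S6  S6 
 * S7   S8  S7 
 * S8   S9  S7 
 * S9   S6  S7 
(> = start, * = accepting)

start=S0; accept=S7,S8,S9; S0-0>S1; S0-1>S2; S1-0>S3; S1-1>S4; S2-0>S5; S2-1>S4; S3-0>S6; S3-1>S7; S4-0>S8; S4-1>S7; S5-0>S9; S5-1>S7; S6-0>S6; S6-1>S6; S7-0>S8; S7-1>S7; S8-0>S9; S8-1>S7; S9-0>S6; S9-1>S7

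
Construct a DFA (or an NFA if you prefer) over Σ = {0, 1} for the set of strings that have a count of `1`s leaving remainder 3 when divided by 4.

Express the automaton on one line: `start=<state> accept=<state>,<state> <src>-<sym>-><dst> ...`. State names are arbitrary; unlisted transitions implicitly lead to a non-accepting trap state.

start=A accept=D A-0->A A-1->B B-0->B B-1->C C-0->C C-1->D D-0->D D-1->A

Keep the running count of `1`s modulo 4: each `1` advances along the cycle A → B → C → D → A while other symbols loop. Accept at D.
A 4-state machine:
       0  1 
>  A   A  B 
   B   B  C 
   C   C  D 
 * D   D  A 
(> = start, * = accepting)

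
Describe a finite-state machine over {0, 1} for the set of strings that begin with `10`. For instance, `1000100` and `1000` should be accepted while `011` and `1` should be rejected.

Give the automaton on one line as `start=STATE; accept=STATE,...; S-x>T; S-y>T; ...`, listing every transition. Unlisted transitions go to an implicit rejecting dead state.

Check the first 2 symbols one by one: A through B record how many have matched `10` so far; any wrong symbol goes to the dead state D. After all 2 match we enter the accepting sink C.
With 4 states:
       0  1 
>  A   D  B 
   B   C  D 
 * C   C  C 
   D   D  D 
(> = start, * = accepting)

start=A; accept=C; A-0>D; A-1>B; B-0>C; B-1>D; C-0>C; C-1>C; D-0>D; D-1>D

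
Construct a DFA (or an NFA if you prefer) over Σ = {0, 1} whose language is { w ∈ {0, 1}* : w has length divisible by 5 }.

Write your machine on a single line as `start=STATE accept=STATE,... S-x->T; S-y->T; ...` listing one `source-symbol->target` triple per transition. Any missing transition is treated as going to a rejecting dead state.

Only the length mod 5 matters, so use a 5-cycle: from any state, every input symbol moves to the next state, wrapping s4 back to s0. Mark s0 accepting.
With 5 states:
        0   1  
>* s0   s1  s1 
   s1   s2  s2 
   s2   s3  s3 
   s3   s4  s4 
   s4   s0  s0 
(> = start, * = accepting)

start=s0; accept=s0; s0-0->s1; s0-1->s1; s1-0->s2; s1-1->s2; s2-0->s3; s2-1->s3; s3-0->s4; s3-1->s4; s4-0->s0; s4-1->s0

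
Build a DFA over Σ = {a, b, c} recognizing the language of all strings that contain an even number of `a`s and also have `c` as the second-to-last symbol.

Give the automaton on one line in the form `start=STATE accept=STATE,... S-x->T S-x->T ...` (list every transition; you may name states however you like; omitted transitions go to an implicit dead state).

start=q0 accept=q11,q12,q19 q0-a->q1 q0-b->q2 q0-c->q3 q1-a->q4 q1-b->q5 q1-c->q6 q2-a->q7 q2-b->q8 q2-c->q9 q3-a->q10 q3-b->q11 q3-c->q12 q4-a->q13 q4-b->q14 q4-c->q15 q5-a->q16 q5-b->q17 q5-c->q18 q6-a->q19 q6-b->q20 q6-c->q21 q7-a->q4 q7-b->q5 q7-c->q6 q8-a->q7 q8-b->q8 q8-c->q9 q9-a->q10 q9-b->q11 q9-c->q12 q10-a->q4 q10-b->q5 q10-c->q6 q11-a->q7 q11-b->q8 q11-c->q9 q12-a->q10 q12-b->q11 q12-c->q12 q13-a->q4 q13-b->q5 q13-c->q6 q14-a->q7 q14-b->q8 q14-c->q9 q15-a->q10 q15-b->q11 q15-c->q12 q16-a->q13 q16-b->q14 q16-c->q15 q17-a->q16 q17-b->q17 q17-c->q18 q18-a->q19 q18-b->q20 q18-c->q21 q19-a->q13 q19-b->q14 q19-c->q15 q20-a->q16 q20-b->q17 q20-c->q18 q21-a->q19 q21-b->q20 q21-c->q21

Handle the two conditions separately and then intersect. One (2 states) tracks the count of `a`s modulo 2; the other (13 states) tracks the last 2 symbols read. Each combined state is a pair, one component from each; accept when both components accept.
          a    b    c  
>  q0     q1   q2   q3 
   q1     q4   q5   q6 
   q2     q7   q8   q9 
   q3    q10  q11  q12 
   q4    q13  q14  q15 
   q5    q16  q17  q18 
   q6    q19  q20  q21 
   q7     q4   q5   q6 
   q8     q7   q8   q9 
   q9    q10  q11  q12 
   q10    q4   q5   q6 
 * q11    q7   q8   q9 
 * q12   q10  q11  q12 
   q13    q4   q5   q6 
   q14    q7   q8   q9 
   q15   q10  q11  q12 
   q16   q13  q14  q15 
   q17   q16  q17  q18 
   q18   q19  q20  q21 
 * q19   q13  q14  q15 
   q20   q16  q17  q18 
   q21   q19  q20  q21 
(> = start, * = accepting)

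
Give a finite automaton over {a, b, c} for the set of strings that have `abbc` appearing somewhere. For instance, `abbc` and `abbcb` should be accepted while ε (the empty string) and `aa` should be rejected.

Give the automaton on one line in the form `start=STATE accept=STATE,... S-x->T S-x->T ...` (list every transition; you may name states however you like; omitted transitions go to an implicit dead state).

Track how much of `abbc` has been matched so far: state s0 is no progress, s4 is the absorbing accept state reached once `abbc` has occurred. Intermediate states record partial matches; on a mismatch, fall back to the longest reusable overlap.
5 states suffice.
        a   b   c  
>  s0   s1  s0  s0 
   s1   s1  s2  s0 
   s2   s1  s3  s0 
   s3   s1  s0  s4 
 * s4   s4  s4  s4 
(> = start, * = accepting)

start=s0 accept=s4 s0-a->s1 s0-b->s0 s0-c->s0 s1-a->s1 s1-b->s2 s1-c->s0 s2-a->s1 s2-b->s3 s2-c->s0 s3-a->s1 s3-b->s0 s3-c->s4 s4-a->s4 s4-b->s4 s4-c->s4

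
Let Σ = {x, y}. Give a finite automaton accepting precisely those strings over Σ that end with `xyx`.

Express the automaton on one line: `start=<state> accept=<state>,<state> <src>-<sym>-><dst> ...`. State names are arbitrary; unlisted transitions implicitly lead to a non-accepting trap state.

Let each state record the length of the longest suffix of the input read so far that is also a prefix of `xyx`. S1 means the last symbol is `x`; S2 means the last 2 symbols are `xy`; S3 means the last 3 symbols are `xyx`. Accept only at S3, where the string currently ends in `xyx`.
        x   y  
>  S0   S1  S0 
   S1   S1  S2 
   S2   S3  S0 
 * S3   S1  S2 
(> = start, * = accepting)

start=S0 accept=S3 S0-x->S1 S0-y->S0 S1-x->S1 S1-y->S2 S2-x->S3 S2-y->S0 S3-x->S1 S3-y->S2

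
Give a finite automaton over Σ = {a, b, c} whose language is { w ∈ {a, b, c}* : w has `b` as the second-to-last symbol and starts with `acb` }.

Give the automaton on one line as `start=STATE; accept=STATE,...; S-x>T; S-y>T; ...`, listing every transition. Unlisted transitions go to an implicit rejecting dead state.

start=q0; accept=q5,q6; q0-a>q1; q0-b>q2; q0-c>q2; q1-a>q2; q1-b>q2; q1-c>q3; q2-a>q2; q2-b>q2; q2-c>q2; q3-a>q2; q3-b>q4; q3-c>q2; q4-a>q5; q4-b>q6; q4-c>q5; q5-a>q7; q5-b>q4; q5-c>q7; q6-a>q5; q6-b>q6; q6-c>q5; q7-a>q7; q7-b>q4; q7-c>q7

Build one automaton per condition and run them in lockstep. One (13 states) tracks the last 2 symbols read; the other (5 states) tracks whether the input so far still matches the prefix `acb`. Each combined state is a pair, one component from each; accept when both components accept. Equivalent product states are then merged.
8 states suffice.
        a   b   c  
>  q0   q1  q2  q2 
   q1   q2  q2  q3 
   q2   q2  q2  q2 
   q3   q2  q4  q2 
   q4   q5  q6  q5 
 * q5   q7  q4  q7 
 * q6   q5  q6  q5 
   q7   q7  q4  q7 
(> = start, * = accepting)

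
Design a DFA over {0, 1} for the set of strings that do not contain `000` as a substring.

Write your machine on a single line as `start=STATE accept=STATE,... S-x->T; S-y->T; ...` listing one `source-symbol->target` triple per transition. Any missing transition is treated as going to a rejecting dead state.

start=q0; accept=q0,q1,q2; q0-0->q1; q0-1->q0; q1-0->q2; q1-1->q0; q2-0->q3; q2-1->q0; q3-0->q3; q3-1->q3

This is the complement of 'contains `000`'. Use the same substring-matching states — q0 through q3 holding how much of `000` has just been matched — but flip the accepting set: everything except the trap q3 accepts.
With 4 states:
        0   1  
>* q0   q1  q0 
 * q1   q2  q0 
 * q2   q3  q0 
   q3   q3  q3 
(> = start, * = accepting)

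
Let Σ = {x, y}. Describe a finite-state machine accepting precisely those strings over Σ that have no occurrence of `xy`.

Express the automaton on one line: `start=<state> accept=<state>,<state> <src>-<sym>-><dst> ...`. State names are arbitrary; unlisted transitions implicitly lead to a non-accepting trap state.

This is the complement of 'contains `xy`'. Use the same substring-matching states — q0 through q2 holding how much of `xy` has just been matched — but flip the accepting set: everything except the trap q2 accepts.
3 states suffice.
        x   y  
>* q0   q1  q0 
 * q1   q1  q2 
   q2   q2  q2 
(> = start, * = accepting)

start=q0 accept=q0,q1 q0-x->q1 q0-y->q0 q1-x->q1 q1-y->q2 q2-x->q2 q2-y->q2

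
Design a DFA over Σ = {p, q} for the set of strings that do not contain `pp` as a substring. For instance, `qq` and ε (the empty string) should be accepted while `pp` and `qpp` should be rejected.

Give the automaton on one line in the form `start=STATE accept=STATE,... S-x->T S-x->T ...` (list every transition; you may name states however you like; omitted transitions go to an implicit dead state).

start=s0 accept=s0,s1 s0-p->s1 s0-q->s0 s1-p->s2 s1-q->s0 s2-p->s2 s2-q->s2

Track partial matches of the forbidden pattern `pp`. State s2 is a dead state reached once `pp` has occurred; every other state accepts. s0 means no part of `pp` is currently matched.
A 3-state machine:
        p   q  
>* s0   s1  s0 
 * s1   s2  s0 
   s2   s2  s2 
(> = start, * = accepting)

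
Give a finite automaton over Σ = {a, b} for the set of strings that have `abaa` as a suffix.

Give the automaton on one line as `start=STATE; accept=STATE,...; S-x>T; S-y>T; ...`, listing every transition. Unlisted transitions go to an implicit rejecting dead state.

start=s0; accept=s4; s0-a>s1; s0-b>s0; s1-a>s1; s1-b>s2; s2-a>s3; s2-b>s0; s3-a>s4; s3-b>s2; s4-a>s1; s4-b>s2

Remember how much of `abaa` the current input suffix matches. State s0 means no match yet; s1 means the last symbol is `a`; s2 means the last 2 symbols are `ab`; s3 means the last 3 symbols are `aba`; s4 means the last 4 symbols are `abaa`. Only s4 accepts. On a mismatch, fall back to the longest proper suffix that is still a prefix of `abaa`.
5 states suffice.
        a   b  
>  s0   s1  s0 
   s1   s1  s2 
   s2   s3  s0 
   s3   s4  s2 
 * s4   s1  s2 
(> = start, * = accepting)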